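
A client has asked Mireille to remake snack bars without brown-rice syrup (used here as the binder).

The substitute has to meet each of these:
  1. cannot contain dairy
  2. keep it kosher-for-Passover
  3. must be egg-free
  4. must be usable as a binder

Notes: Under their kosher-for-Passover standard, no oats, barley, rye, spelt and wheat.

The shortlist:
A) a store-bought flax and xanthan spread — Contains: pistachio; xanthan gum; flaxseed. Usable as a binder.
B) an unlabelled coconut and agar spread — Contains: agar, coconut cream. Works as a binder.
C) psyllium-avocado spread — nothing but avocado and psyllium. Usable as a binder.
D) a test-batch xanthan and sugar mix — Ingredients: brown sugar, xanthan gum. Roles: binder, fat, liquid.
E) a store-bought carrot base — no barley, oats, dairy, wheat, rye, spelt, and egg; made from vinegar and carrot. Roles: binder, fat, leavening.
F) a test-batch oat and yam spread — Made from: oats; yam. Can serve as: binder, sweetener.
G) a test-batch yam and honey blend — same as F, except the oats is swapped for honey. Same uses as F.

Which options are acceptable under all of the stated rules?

A, B, C, D, E, G

A: only pistachio, xanthan gum and flaxseed; none excluded — keep
B: every rule checks out — OK
C: kosher-for-Passover, no dairy — OK
D: every rule checks out — keep
E: all constraints satisfied — OK
F: has oats, so not kosher-for-Passover — out
G: nothing on the exclusion list — valid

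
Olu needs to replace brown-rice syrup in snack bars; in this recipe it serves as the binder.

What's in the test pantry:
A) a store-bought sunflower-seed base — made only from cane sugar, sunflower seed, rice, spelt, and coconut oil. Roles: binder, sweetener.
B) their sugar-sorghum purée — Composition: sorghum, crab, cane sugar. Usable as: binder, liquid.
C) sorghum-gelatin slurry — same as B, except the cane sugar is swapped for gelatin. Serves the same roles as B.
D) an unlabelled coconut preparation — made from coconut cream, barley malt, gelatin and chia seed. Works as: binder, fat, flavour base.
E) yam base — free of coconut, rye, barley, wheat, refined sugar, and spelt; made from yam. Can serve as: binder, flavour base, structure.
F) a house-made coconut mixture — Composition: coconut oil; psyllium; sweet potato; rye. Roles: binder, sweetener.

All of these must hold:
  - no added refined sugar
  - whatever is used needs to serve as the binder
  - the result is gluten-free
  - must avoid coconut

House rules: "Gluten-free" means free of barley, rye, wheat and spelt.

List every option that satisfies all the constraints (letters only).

C, E

A: has spelt, so not gluten-free; has cane sugar, so not no-added-sugar (and 1 more) — reject
B: has cane sugar, so not no-added-sugar — no
C: only gelatin, crab, and sorghum; none excluded — valid
D: has barley malt, so not gluten-free; has coconut cream, so not coconut-free — no
E: no refined sugar, gluten-free — valid
F: has rye, so not gluten-free; has coconut oil, so not coconut-free — reject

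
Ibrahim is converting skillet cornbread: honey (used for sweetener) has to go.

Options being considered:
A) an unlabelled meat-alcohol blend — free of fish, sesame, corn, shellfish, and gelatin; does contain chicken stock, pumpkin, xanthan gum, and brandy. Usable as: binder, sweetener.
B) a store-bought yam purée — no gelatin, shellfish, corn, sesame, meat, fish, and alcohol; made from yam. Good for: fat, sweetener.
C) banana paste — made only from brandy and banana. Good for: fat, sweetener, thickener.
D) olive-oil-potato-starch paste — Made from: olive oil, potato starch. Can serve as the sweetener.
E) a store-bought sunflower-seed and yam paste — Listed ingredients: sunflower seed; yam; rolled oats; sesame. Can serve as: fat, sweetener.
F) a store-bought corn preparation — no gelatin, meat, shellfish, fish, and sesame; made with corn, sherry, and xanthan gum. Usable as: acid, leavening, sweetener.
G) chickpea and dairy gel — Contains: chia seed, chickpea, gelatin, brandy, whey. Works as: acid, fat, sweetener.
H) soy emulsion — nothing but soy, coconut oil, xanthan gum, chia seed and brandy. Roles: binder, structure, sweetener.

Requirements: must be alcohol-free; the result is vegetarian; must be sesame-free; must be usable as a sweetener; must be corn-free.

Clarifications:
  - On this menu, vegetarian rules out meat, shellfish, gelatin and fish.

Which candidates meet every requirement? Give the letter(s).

A: has chicken stock, so not vegetarian; has brandy, so not alcohol-free — out
B: every rule checks out — valid
C: has brandy, so not alcohol-free — no
D: only potato starch and olive oil; none excluded — valid
E: has sesame, so not sesame-free — out
F: has sherry, so not alcohol-free; has corn, so not corn-free — out
G: has gelatin, so not vegetarian; has brandy, so not alcohol-free — reject
H: has brandy, so not alcohol-free — no

B, D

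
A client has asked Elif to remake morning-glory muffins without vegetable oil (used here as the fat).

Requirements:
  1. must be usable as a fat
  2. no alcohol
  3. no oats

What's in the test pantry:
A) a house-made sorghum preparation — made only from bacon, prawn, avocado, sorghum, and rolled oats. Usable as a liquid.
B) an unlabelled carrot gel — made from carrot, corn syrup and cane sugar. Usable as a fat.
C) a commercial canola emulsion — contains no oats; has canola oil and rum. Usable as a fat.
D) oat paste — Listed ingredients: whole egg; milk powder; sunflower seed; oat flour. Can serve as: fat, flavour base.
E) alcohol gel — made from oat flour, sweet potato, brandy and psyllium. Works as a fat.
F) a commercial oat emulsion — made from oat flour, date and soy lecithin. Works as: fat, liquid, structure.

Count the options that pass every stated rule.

1

A: not usable as a fat; has rolled oats, so not oat-free — reject
B: only corn syrup, cane sugar, and carrot; none excluded — keep
C: has rum, so not alcohol-free — reject
D: has oat flour, so not oat-free — out
E: has oat flour, so not oat-free; has brandy, so not alcohol-free — reject
F: has oat flour, so not oat-free — out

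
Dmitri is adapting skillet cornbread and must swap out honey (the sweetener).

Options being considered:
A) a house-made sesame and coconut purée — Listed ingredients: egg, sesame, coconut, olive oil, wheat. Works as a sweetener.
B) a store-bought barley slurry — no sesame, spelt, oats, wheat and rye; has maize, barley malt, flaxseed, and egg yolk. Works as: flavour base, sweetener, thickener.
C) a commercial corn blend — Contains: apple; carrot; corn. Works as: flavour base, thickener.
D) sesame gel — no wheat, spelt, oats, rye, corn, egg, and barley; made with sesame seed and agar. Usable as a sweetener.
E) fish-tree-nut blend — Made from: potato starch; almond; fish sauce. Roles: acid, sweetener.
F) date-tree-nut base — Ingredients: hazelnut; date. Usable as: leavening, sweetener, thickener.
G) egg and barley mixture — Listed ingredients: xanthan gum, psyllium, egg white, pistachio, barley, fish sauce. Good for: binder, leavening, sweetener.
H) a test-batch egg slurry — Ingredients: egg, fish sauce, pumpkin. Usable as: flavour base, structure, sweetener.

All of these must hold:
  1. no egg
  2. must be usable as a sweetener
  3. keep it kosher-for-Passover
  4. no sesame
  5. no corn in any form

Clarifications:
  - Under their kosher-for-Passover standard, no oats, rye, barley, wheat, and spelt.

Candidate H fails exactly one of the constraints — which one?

egg-free

usable as a sweetener: satisfied
kosher-for-Passover: satisfied
egg-free: has egg — fails
corn-free: satisfied
sesame-free: satisfied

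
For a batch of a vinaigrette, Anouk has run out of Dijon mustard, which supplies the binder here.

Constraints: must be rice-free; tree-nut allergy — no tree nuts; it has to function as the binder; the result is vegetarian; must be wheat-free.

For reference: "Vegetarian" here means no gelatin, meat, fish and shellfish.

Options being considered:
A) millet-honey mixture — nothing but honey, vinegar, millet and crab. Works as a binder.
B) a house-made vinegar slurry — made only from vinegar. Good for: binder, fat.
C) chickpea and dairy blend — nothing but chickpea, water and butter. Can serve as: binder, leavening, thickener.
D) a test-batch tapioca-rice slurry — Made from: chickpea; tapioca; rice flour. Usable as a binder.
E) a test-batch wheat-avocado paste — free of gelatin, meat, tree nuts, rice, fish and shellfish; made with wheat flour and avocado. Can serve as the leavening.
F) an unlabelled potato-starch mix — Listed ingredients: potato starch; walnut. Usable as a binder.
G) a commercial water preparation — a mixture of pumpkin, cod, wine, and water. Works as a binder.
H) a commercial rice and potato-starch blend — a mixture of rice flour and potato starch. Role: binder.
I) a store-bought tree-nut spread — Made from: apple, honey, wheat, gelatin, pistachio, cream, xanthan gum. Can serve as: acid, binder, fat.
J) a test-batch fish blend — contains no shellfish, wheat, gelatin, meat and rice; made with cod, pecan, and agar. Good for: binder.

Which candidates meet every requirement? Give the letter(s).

B, C

A: has crab, so not vegetarian — no
B: only vinegar; none excluded — valid
C: no rice, no wheat — OK
D: has rice flour, so not rice-free — reject
E: not usable as a binder; has wheat flour, so not wheat-free — reject
F: has walnut, so not tree-nut-free — no
G: has cod, so not vegetarian — no
H: has rice flour, so not rice-free — out
I: has gelatin, so not vegetarian; has wheat, so not wheat-free (and 1 more) — no
J: has cod, so not vegetarian; has pecan, so not tree-nut-free — out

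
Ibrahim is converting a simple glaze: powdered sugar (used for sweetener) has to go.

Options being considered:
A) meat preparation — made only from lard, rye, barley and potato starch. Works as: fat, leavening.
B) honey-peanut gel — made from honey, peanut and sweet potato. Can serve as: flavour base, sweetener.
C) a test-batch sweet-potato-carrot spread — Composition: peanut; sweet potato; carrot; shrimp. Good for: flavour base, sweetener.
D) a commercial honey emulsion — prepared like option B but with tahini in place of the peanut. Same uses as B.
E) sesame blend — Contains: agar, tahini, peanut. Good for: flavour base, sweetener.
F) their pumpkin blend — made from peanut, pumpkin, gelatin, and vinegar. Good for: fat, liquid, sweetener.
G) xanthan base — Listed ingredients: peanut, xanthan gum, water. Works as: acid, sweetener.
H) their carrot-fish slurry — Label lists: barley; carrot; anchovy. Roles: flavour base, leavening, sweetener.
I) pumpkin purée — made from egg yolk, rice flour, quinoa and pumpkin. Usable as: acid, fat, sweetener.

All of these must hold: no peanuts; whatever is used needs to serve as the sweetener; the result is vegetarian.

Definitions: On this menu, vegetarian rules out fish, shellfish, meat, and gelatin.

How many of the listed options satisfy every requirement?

A: not usable as a sweetener; has lard, so not vegetarian — out
B: has peanut, so not peanut-free — reject
C: has shrimp, so not vegetarian; has peanut, so not peanut-free — reject
D: nothing on the exclusion list — valid
E: has peanut, so not peanut-free — out
F: has gelatin, so not vegetarian; has peanut, so not peanut-free — no
G: has peanut, so not peanut-free — reject
H: has anchovy, so not vegetarian — out
I: every rule checks out — valid

2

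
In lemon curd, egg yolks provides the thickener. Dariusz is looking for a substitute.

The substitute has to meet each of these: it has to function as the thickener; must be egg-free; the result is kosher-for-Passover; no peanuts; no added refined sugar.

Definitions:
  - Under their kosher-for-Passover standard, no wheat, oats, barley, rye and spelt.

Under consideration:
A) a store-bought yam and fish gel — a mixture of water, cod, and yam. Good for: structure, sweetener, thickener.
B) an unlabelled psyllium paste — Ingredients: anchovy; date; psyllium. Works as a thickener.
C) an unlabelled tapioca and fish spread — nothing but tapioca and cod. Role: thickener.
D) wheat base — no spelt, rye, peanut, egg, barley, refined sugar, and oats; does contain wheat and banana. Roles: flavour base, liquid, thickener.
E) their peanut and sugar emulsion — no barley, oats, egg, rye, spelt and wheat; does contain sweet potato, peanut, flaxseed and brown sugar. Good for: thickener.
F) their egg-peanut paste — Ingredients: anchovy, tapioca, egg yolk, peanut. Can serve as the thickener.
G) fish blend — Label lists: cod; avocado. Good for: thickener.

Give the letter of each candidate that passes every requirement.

A, B, C, G

A: only cod, water and yam; none excluded — OK
B: nothing on the exclusion list — OK
C: no peanut, kosher-for-Passover — valid
D: has wheat, so not kosher-for-Passover — no
E: has brown sugar, so not no-added-sugar; has peanut, so not peanut-free — out
F: has peanut, so not peanut-free; has egg yolk, so not egg-free — no
G: works as a thickener, kosher-for-Passover, no refined sugar — OK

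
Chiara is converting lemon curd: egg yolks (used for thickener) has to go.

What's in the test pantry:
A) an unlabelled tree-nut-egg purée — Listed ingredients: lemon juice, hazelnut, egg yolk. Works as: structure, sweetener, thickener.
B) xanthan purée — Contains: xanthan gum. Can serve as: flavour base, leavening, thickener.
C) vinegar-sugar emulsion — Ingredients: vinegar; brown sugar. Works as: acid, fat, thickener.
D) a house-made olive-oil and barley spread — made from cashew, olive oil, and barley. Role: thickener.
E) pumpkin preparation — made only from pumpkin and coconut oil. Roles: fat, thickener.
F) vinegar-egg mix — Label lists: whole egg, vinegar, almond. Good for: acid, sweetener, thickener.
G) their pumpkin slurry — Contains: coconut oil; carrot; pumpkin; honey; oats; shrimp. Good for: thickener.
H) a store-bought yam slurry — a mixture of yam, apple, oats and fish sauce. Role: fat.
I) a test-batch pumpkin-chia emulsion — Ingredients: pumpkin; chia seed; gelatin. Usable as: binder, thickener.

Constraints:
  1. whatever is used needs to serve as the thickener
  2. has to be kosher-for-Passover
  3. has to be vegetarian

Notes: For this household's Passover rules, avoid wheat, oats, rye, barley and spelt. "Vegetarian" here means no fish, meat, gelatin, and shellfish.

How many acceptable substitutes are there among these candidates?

A: only egg yolk, hazelnut and lemon juice; none excluded — keep
B: kosher-for-Passover, vegetarian — valid
C: vegetarian, kosher-for-Passover — OK
D: has barley, so not kosher-for-Passover — out
E: kosher-for-Passover, vegetarian — valid
F: nothing on the exclusion list — keep
G: has oats, so not kosher-for-Passover; has shrimp, so not vegetarian — no
H: not usable as a thickener; has oats, so not kosher-for-Passover (and 1 more) — reject
I: has gelatin, so not vegetarian — no

5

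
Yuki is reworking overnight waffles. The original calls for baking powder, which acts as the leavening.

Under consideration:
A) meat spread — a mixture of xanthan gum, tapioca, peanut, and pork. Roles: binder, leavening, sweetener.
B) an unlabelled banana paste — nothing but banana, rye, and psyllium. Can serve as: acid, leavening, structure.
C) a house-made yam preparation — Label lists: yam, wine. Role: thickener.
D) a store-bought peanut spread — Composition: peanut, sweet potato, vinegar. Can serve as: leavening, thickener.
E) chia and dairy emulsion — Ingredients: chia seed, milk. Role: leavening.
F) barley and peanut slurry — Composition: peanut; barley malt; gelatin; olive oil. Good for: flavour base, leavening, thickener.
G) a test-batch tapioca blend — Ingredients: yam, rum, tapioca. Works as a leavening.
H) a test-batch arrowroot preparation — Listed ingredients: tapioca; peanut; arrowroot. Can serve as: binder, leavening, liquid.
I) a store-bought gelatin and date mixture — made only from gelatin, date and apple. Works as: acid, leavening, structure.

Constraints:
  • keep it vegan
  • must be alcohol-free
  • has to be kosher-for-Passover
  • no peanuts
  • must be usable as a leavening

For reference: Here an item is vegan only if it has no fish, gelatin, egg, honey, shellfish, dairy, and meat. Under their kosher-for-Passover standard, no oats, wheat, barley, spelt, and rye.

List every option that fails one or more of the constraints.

A, B, C, D, E, F, G, H, I

A: has pork, so not vegan; has peanut, so not peanut-free — out
B: has rye, so not kosher-for-Passover — no
C: not usable as a leavening; has wine, so not alcohol-free — no
D: has peanut, so not peanut-free — out
E: has milk, so not vegan — reject
F: has gelatin, so not vegan; has barley malt, so not kosher-for-Passover (and 1 more) — reject
G: has rum, so not alcohol-free — out
H: has peanut, so not peanut-free — reject
I: has gelatin, so not vegan — out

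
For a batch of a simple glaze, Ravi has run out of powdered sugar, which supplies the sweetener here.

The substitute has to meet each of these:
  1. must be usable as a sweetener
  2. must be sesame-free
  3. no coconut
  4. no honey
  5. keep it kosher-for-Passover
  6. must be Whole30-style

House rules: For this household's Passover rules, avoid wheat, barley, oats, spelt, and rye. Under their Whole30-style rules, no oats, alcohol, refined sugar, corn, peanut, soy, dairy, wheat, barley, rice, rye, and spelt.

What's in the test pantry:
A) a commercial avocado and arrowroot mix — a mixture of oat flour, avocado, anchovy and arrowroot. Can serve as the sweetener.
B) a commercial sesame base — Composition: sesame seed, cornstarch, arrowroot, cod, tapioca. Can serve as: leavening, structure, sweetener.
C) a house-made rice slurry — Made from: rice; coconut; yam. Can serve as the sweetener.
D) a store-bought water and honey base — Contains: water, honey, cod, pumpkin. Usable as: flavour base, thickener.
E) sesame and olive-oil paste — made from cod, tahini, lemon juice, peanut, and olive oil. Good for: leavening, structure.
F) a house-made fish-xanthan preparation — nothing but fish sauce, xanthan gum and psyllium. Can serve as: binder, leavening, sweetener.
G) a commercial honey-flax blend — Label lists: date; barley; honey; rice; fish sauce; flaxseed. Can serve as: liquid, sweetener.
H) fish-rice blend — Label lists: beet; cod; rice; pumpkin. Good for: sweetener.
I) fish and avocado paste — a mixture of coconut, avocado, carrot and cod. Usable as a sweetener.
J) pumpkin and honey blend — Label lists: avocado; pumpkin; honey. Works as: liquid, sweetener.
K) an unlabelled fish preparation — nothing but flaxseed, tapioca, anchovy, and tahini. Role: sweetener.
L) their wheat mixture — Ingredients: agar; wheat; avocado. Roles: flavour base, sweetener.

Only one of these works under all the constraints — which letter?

F

A: has oat flour, so not kosher-for-Passover; has oat flour, so not Whole30-style — no
B: has cornstarch, so not Whole30-style; has sesame seed, so not sesame-free — no
C: has rice, so not Whole30-style; has coconut, so not coconut-free — no
D: not usable as a sweetener; has honey, so not honey-free — no
E: not usable as a sweetener; has peanut, so not Whole30-style (and 1 more) — out
F: only fish sauce, xanthan gum and psyllium; none excluded — keep
G: has barley, so not kosher-for-Passover; has barley, so not Whole30-style (and 1 more) — reject
H: has rice, so not Whole30-style — reject
I: has coconut, so not coconut-free — reject
J: has honey, so not honey-free — out
K: has tahini, so not sesame-free — reject
L: has wheat, so not kosher-for-Passover; has wheat, so not Whole30-style — no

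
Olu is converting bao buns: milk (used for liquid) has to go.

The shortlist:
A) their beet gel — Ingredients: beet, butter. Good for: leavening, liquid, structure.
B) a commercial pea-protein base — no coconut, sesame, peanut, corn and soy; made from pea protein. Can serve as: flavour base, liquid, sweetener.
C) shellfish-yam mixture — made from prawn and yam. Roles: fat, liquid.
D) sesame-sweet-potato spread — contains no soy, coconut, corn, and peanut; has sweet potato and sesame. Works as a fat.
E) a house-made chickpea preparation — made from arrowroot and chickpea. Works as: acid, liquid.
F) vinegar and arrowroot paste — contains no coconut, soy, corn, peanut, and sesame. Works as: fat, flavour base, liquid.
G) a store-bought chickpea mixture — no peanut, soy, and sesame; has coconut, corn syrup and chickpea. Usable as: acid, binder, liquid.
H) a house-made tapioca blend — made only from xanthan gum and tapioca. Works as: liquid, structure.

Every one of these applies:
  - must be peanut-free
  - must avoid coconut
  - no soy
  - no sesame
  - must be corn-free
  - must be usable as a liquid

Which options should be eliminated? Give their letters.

D, G

A: works as a liquid, no peanut, no soy — valid
B: nothing on the exclusion list — OK
C: only prawn and yam; none excluded — OK
D: not usable as a liquid; has sesame, so not sesame-free — reject
E: only chickpea and arrowroot; none excluded — valid
F: no sesame, no peanut — OK
G: has coconut, so not coconut-free; has corn syrup, so not corn-free — out
H: only tapioca and xanthan gum; none excluded — valid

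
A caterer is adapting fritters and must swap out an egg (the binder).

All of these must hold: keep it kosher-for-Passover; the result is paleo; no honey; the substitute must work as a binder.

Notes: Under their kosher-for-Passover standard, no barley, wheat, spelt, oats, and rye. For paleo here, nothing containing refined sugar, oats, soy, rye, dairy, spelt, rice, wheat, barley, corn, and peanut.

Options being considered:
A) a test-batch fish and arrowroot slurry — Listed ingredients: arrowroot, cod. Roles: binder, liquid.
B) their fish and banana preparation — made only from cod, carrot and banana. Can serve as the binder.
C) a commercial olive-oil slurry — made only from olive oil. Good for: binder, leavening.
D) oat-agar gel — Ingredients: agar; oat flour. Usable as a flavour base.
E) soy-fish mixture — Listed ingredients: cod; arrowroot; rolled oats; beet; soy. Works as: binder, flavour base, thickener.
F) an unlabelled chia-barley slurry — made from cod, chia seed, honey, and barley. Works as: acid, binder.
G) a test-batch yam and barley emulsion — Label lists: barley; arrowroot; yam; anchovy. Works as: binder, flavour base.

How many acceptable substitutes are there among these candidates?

3

A: nothing on the exclusion list — valid
B: works as a binder, kosher-for-Passover, no honey — keep
C: kosher-for-Passover, no honey — keep
D: not usable as a binder; has oat flour, so not kosher-for-Passover (and 1 more) — out
E: has rolled oats, so not kosher-for-Passover; has rolled oats, so not paleo — no
F: has barley, so not kosher-for-Passover; has barley, so not paleo (and 1 more) — out
G: has barley, so not kosher-for-Passover; has barley, so not paleo — out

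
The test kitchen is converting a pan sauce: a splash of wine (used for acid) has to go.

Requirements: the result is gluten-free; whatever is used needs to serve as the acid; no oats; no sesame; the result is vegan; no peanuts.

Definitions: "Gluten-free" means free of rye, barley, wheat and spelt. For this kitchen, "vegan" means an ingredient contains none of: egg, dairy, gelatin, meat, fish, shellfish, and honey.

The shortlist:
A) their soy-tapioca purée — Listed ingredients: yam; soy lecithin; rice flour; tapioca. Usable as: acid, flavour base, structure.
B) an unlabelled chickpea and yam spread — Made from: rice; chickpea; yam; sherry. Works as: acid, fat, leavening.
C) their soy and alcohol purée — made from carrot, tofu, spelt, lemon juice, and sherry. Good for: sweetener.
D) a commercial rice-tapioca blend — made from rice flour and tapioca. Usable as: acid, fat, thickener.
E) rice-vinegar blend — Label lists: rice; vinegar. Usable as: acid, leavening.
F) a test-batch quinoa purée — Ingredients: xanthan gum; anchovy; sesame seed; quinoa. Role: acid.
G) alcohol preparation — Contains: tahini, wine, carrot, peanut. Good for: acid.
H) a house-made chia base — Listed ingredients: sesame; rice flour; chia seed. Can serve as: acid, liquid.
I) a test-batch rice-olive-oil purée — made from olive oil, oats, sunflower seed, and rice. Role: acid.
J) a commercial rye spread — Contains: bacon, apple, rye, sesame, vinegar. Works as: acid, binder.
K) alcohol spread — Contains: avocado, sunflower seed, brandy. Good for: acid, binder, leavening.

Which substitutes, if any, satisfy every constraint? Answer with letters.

A: all constraints satisfied — keep
B: all constraints satisfied — keep
C: not usable as an acid; has spelt, so not gluten-free — no
D: no oats, vegan — valid
E: only rice and vinegar; none excluded — OK
F: has anchovy, so not vegan; has sesame seed, so not sesame-free — no
G: has peanut, so not peanut-free; has tahini, so not sesame-free — no
H: has sesame, so not sesame-free — out
I: has oats, so not oat-free — out
J: has rye, so not gluten-free; has bacon, so not vegan (and 1 more) — out
K: works as an acid, gluten-free, no oats — keep

A, B, D, E, K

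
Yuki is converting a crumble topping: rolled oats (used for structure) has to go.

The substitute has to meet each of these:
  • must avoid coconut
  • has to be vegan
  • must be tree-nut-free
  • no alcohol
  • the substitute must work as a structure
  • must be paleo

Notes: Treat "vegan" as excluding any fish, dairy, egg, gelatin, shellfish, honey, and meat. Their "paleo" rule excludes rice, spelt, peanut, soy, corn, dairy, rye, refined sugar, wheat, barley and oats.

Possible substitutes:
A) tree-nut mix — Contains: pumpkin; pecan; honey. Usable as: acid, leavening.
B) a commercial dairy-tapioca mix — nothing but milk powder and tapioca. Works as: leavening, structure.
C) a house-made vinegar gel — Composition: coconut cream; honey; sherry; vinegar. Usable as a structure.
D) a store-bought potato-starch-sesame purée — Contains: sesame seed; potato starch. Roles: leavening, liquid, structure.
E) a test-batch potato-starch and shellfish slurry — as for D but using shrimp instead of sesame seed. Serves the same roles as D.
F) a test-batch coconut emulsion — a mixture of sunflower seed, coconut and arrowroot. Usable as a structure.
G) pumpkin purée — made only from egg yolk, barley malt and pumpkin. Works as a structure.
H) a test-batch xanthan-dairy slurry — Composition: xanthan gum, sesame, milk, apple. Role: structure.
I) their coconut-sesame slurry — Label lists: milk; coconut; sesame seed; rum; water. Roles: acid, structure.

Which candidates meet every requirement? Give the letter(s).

D

A: not usable as a structure; has honey, so not vegan (and 1 more) — no
B: has milk powder, so not vegan; has milk powder, so not paleo — no
C: has honey, so not vegan; has sherry, so not alcohol-free (and 1 more) — reject
D: only sesame seed and potato starch; none excluded — valid
E: has shrimp, so not vegan — no
F: has coconut, so not coconut-free — reject
G: has egg yolk, so not vegan; has barley malt, so not paleo — reject
H: has milk, so not vegan; has milk, so not paleo — no
I: has milk, so not vegan; has milk, so not paleo (and 2 more) — reject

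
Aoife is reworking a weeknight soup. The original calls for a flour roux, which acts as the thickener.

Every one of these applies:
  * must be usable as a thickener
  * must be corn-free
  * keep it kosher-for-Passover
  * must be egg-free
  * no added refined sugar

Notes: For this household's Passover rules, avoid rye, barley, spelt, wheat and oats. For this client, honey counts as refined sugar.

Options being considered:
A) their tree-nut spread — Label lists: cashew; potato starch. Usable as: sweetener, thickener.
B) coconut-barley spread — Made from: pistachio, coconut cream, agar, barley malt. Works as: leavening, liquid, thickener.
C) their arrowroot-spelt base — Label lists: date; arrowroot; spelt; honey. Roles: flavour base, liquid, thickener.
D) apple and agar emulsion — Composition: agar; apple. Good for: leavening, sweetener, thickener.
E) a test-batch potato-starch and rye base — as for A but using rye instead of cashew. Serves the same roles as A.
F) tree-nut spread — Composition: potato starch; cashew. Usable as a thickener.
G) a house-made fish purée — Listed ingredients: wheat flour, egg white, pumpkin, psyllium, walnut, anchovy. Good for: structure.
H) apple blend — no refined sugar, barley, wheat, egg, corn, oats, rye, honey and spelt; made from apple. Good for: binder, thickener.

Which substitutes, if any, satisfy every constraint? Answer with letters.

A, D, F, H

A: only cashew and potato starch; none excluded — valid
B: has barley malt, so not kosher-for-Passover — no
C: has spelt, so not kosher-for-Passover; has honey, so not no-added-sugar — out
D: only agar and apple; none excluded — valid
E: has rye, so not kosher-for-Passover — no
F: works as a thickener, no-added-sugar, no corn — keep
G: not usable as a thickener; has wheat flour, so not kosher-for-Passover (and 1 more) — no
H: no egg, kosher-for-Passover — OK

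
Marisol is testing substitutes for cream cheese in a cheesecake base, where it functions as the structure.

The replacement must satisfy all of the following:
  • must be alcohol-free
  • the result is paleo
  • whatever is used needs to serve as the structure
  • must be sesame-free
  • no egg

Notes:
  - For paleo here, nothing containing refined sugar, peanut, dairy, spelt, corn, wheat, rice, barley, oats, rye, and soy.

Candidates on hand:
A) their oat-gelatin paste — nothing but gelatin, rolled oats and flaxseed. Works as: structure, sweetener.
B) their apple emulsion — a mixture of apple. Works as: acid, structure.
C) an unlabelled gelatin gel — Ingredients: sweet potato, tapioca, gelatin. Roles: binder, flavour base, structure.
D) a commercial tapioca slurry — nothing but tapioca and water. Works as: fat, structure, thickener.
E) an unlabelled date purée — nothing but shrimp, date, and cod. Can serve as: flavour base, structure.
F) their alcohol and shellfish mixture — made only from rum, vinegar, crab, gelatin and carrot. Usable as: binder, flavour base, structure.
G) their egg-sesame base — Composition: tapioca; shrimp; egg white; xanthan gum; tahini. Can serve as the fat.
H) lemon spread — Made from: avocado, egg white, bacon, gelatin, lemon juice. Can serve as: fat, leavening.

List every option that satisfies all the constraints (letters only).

B, C, D, E

A: has rolled oats, so not paleo — out
B: every rule checks out — keep
C: only gelatin, tapioca, and sweet potato; none excluded — OK
D: paleo, no sesame — keep
E: works as a structure, no alcohol, paleo — OK
F: has rum, so not alcohol-free — no
G: not usable as a structure; has tahini, so not sesame-free (and 1 more) — out
H: not usable as a structure; has egg white, so not egg-free — out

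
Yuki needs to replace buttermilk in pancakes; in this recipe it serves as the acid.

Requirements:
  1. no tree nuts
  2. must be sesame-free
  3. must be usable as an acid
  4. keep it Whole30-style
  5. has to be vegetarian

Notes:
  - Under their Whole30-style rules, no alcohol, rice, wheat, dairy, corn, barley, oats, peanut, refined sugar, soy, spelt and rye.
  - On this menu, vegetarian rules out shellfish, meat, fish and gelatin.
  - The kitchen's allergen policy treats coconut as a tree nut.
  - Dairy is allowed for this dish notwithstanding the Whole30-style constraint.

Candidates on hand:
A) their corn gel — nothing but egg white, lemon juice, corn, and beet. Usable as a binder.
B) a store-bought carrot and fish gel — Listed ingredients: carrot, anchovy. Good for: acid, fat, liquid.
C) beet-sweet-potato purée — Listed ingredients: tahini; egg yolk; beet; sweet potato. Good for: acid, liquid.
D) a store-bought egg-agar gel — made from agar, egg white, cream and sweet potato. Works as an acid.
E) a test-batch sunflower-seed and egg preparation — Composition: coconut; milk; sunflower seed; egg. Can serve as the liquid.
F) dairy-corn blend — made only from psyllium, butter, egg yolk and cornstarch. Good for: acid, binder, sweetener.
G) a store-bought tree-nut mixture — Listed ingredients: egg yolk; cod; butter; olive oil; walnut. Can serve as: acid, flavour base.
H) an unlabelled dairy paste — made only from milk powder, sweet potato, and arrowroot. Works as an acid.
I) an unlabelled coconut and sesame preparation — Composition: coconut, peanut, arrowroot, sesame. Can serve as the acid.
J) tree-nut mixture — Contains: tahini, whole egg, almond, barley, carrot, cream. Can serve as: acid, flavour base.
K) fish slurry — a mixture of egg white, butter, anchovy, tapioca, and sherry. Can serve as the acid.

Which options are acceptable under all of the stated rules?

A: not usable as an acid; has corn, so not Whole30-style — reject
B: has anchovy, so not vegetarian — reject
C: has tahini, so not sesame-free — out
D: dairy is permitted under the Whole30-style carve-out; nothing else excluded — valid
E: not usable as an acid; has coconut, so not tree-nut-free — reject
F: has cornstarch, so not Whole30-style — no
G: has cod, so not vegetarian; has walnut, so not tree-nut-free — no
H: dairy is permitted under the Whole30-style carve-out; nothing else excluded — OK
I: has peanut, so not Whole30-style; has sesame, so not sesame-free (and 1 more) — reject
J: has barley, so not Whole30-style; has tahini, so not sesame-free (and 1 more) — out
K: has sherry, so not Whole30-style; has anchovy, so not vegetarian — reject

D, H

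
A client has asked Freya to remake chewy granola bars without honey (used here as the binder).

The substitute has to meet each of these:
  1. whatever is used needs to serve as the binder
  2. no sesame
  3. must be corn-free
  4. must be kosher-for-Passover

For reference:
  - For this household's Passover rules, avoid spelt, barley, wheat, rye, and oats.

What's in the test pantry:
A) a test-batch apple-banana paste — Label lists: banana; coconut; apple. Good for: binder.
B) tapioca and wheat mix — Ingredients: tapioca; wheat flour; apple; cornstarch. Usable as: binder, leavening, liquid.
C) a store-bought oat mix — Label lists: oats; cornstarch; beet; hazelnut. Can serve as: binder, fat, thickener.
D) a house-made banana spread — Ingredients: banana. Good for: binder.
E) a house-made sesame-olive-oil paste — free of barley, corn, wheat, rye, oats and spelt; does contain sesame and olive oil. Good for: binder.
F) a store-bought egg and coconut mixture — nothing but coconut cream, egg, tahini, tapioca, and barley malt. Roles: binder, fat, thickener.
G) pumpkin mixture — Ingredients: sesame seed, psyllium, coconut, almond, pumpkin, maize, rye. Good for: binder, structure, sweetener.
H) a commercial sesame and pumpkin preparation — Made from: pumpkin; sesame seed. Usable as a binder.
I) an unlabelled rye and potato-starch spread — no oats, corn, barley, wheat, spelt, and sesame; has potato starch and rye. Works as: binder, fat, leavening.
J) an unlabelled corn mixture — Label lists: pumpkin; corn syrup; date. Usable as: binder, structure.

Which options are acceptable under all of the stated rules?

A, D

A: works as a binder, kosher-for-Passover, no sesame — OK
B: has wheat flour, so not kosher-for-Passover; has cornstarch, so not corn-free — reject
C: has oats, so not kosher-for-Passover; has cornstarch, so not corn-free — out
D: only banana; none excluded — OK
E: has sesame, so not sesame-free — no
F: has barley malt, so not kosher-for-Passover; has tahini, so not sesame-free — reject
G: has rye, so not kosher-for-Passover; has maize, so not corn-free (and 1 more) — no
H: has sesame seed, so not sesame-free — no
I: has rye, so not kosher-for-Passover — reject
J: has corn syrup, so not corn-free — reject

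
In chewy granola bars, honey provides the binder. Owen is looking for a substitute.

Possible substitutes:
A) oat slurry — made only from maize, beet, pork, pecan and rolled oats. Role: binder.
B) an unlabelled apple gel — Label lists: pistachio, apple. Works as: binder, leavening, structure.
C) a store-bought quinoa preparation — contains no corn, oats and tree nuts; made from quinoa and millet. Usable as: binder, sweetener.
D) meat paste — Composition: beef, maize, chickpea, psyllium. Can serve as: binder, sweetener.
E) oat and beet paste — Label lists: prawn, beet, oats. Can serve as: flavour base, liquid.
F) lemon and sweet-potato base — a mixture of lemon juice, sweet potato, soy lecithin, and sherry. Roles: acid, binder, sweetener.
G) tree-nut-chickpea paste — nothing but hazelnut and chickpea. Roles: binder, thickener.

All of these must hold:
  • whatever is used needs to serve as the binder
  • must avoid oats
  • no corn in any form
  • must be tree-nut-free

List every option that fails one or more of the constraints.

A, B, D, E, G

A: has rolled oats, so not oat-free; has pecan, so not tree-nut-free (and 1 more) — no
B: has pistachio, so not tree-nut-free — no
C: works as a binder, no oats, no tree nuts — valid
D: has maize, so not corn-free — no
E: not usable as a binder; has oats, so not oat-free — reject
F: sherry and soy lecithin etc. — none of it excluded — keep
G: has hazelnut, so not tree-nut-free — reject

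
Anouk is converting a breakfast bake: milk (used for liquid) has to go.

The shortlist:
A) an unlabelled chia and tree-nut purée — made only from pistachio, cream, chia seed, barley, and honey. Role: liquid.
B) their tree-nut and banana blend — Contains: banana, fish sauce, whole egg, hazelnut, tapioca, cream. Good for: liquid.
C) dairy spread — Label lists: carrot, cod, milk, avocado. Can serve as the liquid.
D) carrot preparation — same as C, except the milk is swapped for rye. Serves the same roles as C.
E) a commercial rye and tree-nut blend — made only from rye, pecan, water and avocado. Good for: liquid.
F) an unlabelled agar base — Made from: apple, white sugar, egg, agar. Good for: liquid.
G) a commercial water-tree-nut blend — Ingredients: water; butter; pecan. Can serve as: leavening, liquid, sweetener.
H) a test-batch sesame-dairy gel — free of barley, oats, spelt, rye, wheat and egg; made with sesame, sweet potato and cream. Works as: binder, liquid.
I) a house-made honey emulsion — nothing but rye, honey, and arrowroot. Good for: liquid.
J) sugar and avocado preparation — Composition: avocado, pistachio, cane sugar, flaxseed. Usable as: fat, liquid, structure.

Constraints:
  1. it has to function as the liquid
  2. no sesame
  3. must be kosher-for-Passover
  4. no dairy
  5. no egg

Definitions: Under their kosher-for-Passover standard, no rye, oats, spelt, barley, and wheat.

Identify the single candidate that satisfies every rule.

J

A: has barley, so not kosher-for-Passover; has cream, so not dairy-free — out
B: has whole egg, so not egg-free; has cream, so not dairy-free — out
C: has milk, so not dairy-free — no
D: has rye, so not kosher-for-Passover — no
E: has rye, so not kosher-for-Passover — no
F: has egg, so not egg-free — out
G: has butter, so not dairy-free — out
H: has cream, so not dairy-free; has sesame, so not sesame-free — out
I: has rye, so not kosher-for-Passover — no
J: no egg, kosher-for-Passover — keep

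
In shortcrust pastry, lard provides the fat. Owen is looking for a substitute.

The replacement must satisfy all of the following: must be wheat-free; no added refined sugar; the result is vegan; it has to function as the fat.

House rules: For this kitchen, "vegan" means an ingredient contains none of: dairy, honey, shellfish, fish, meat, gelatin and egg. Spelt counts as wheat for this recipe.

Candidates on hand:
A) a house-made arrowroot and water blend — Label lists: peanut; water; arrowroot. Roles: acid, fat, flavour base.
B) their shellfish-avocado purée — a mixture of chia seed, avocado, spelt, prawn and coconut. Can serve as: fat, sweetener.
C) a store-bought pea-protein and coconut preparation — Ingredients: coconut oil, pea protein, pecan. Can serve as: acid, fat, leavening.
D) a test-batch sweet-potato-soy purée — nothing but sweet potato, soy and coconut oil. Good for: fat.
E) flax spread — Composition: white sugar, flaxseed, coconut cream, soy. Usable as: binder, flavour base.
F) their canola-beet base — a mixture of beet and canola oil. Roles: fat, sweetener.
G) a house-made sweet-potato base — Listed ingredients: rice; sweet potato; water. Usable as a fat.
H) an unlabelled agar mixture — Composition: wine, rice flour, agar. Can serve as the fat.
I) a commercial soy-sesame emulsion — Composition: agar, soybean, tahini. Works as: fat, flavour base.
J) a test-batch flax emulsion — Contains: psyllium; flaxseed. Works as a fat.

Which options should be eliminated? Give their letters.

A: nothing on the exclusion list — OK
B: has prawn, so not vegan; has spelt, so not wheat-free — no
C: wheat-free, vegan — valid
D: only coconut oil, soy, and sweet potato; none excluded — OK
E: not usable as a fat; has white sugar, so not no-added-sugar — no
F: only beet and canola oil; none excluded — OK
G: wheat-free, no refined sugar — valid
H: works as a fat, vegan, no refined sugar — keep
I: only tahini, soybean, and agar; none excluded — keep
J: works as a fat, wheat-free, vegan — OK

B, E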